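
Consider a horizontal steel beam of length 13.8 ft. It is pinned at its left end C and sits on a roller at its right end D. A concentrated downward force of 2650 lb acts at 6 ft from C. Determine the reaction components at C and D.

C_x = 0, C_y = 1498 lb, D_y = 1152 lb

Taking moments about C: D_y·13.8 − 2650·6 = 0 → D_y = 15900/13.8 = 1152.17 ≈ 1152 lb.
ΣF_y = 0: C_y + 1152.17 − 2650 = 0 → C_y = 1498 lb.
ΣF_x = 0: no horizontal applied forces, so C_x = 0.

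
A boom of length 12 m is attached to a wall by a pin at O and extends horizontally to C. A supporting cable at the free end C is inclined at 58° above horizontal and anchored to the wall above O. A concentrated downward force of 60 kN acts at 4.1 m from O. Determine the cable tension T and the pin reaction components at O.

T = 24.17 kN, O_x = 12.81 kN, O_y = 39.50 kN

ΣM about O: T·sin58°·12 − 60·4.1 = 0 → T = 246/(12·0.848048) = 24.1732 ≈ 24.17 kN.
ΣF_x = 0: O_x − T·cos58° = 0 → O_x = 24.1732 × 0.529919 = 12.81 kN.
ΣF_y = 0: O_y + T·sin58° − 60 = 0 → O_y = 60 − 24.1732 × 0.848048 = 39.50 kN.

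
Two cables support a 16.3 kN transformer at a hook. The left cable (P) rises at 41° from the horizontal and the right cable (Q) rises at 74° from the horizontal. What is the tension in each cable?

ΣF_x = 0: −T_P·cos41° + T_Q·cos74° = 0 → T_Q = 2.73805·T_P.
ΣF_y = 0: T_P·sin41° + T_Q·sin74° = 16.3.
Substitute: T_P·(0.656059 + 2.73805·0.961262) = 16.3 → T_P = 4.95736 ≈ 4.957 kN.
Then T_Q = 2.73805 × 4.95736 = 13.57 kN.

T_P = 4.957 kN, T_Q = 13.57 kN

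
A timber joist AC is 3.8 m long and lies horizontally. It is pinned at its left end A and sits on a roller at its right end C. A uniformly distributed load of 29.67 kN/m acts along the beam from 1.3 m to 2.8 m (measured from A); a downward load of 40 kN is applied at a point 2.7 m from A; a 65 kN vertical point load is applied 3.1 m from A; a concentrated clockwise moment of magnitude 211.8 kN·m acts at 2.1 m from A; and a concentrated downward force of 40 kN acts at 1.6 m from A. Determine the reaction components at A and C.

Resultant of the distributed load: 29.67 × 1.5 = 44.505 kN at 2.05 m from A.
ΣM about A: C_y·3.8 − (29.67·1.5)·2.05 − 40·2.7 − 65·3.1 − 211.8 − 40·1.6 = 0 → C_y = 676.53525/3.8 = 178.036 ≈ 178.0 kN.
ΣF_y = 0: A_y + 178.036 − 29.67·1.5 − 40 − 65 − 40 = 0 → A_y = 11.47 kN.
ΣF_x = 0: no horizontal applied forces, so A_x = 0.

A_x = 0, A_y = 11.47 kN, C_y = 178.0 kN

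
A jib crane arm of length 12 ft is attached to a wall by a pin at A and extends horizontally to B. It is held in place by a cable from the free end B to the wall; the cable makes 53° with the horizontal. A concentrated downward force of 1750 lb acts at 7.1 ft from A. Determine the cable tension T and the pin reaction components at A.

ΣM about A: T·sin53°·12 − 1750·7.1 = 0 → T = 12425/(12·0.798636) = 1296.48 ≈ 1296 lb.
ΣF_x = 0: A_x − T·cos53° = 0 → A_x = 1296.48 × 0.601815 = 780.2 lb.
ΣF_y = 0: A_y + T·sin53° − 1750 = 0 → A_y = 1750 − 1296.48 × 0.798636 = 714.6 lb.

T = 1296 lb, A_x = 780.2 lb, A_y = 714.6 lb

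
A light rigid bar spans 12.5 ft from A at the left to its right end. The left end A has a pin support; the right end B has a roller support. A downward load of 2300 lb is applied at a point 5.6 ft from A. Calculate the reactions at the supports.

A_x = 0, A_y = 1270 lb, B_y = 1030 lb

Moments about A: B_y·12.5 − 2300·5.6 = 0 → B_y = 12880/12.5 = 1030.4 ≈ 1030 lb.
ΣF_y = 0: A_y + 1030.4 − 2300 = 0 → A_y = 1270 lb.
ΣF_x = 0: no horizontal applied forces, so A_x = 0.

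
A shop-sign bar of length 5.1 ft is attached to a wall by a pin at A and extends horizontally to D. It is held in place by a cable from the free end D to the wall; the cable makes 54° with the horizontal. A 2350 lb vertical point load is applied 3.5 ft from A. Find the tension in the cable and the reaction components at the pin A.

ΣM about A: T·sin54°·5.1 − 2350·3.5 = 0 → T = 8225/(5.1·0.809017) = 1993.46 ≈ 1993 lb.
ΣF_x = 0: A_x − T·cos54° = 0 → A_x = 1993.46 × 0.587785 = 1172 lb.
ΣF_y = 0: A_y + T·sin54° − 2350 = 0 → A_y = 2350 − 1993.46 × 0.809017 = 737.3 lb.

T = 1993 lb, A_x = 1172 lb, A_y = 737.3 lb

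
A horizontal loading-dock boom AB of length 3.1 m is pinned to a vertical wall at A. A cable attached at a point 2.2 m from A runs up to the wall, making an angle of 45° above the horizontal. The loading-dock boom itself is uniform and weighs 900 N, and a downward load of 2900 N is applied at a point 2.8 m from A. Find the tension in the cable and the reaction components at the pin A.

T = 6116 N, A_x = 4325 N, A_y = -525.0 N

ΣM about A: T·sin45°·2.2 − 900·1.55 − 2900·2.8 = 0 → T = 9515/(2.2·0.707107) = 6116.47 ≈ 6116 N.
ΣF_x = 0: A_x − T·cos45° = 0 → A_x = 6116.47 × 0.707107 = 4325 N.
ΣF_y = 0: A_y + T·sin45° − 900 − 2900 = 0 → A_y = 3800 − 6116.47 × 0.707107 = -525.0 N.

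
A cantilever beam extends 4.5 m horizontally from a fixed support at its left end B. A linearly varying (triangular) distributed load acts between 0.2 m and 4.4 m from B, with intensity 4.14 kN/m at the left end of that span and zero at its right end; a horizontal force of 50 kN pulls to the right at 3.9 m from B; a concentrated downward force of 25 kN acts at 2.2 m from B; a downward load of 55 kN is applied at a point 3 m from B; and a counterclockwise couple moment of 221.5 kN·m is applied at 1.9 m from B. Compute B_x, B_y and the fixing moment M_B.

B_x = -50.00 kN, B_y = 88.69 kN, M_B = 12.41 kN·m

Resultant of the triangular load: ½ × 4.14 × 4.2 = 8.694 kN, acting at 1.6 m from B (one-third of the span from the peak).
ΣF_x = 0: B_x + 50 = 0 → B_x = -50.00 kN.
ΣF_y = 0: B_y − ½·4.14·4.2 − 25 − 55 = 0 → B_y = 88.69 kN.
ΣM about B: M_B − (½·4.14·4.2)·1.6 − 25·2.2 − 55·3 + 221.5 = 0 → M_B = 12.41 kN·m.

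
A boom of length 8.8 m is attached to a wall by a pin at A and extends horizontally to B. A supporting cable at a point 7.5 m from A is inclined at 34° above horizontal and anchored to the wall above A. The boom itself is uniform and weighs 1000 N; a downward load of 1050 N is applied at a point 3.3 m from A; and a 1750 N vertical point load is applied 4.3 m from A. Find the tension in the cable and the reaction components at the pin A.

ΣM about A: T·sin34°·7.5 − 1000·4.4 − 1050·3.3 − 1750·4.3 = 0 → T = 15390/(7.5·0.559193) = 3669.57 ≈ 3670 N.
ΣF_x = 0: A_x − T·cos34° = 0 → A_x = 3669.57 × 0.829038 = 3042 N.
ΣF_y = 0: A_y + T·sin34° − 1000 − 1050 − 1750 = 0 → A_y = 3800 − 3669.57 × 0.559193 = 1748 N.

T = 3670 N, A_x = 3042 N, A_y = 1748 N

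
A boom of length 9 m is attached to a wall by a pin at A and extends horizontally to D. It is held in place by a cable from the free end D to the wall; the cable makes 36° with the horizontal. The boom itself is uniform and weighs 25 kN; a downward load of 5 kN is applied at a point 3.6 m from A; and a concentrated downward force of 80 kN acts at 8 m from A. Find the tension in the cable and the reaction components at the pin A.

ΣM about A: T·sin36°·9 − 25·4.5 − 5·3.6 − 80·8 = 0 → T = 770.5/(9·0.587785) = 145.65 ≈ 145.7 kN.
ΣF_x = 0: A_x − T·cos36° = 0 → A_x = 145.65 × 0.809017 = 117.8 kN.
ΣF_y = 0: A_y + T·sin36° − 25 − 5 − 80 = 0 → A_y = 110 − 145.65 × 0.587785 = 24.39 kN.

T = 145.7 kN, A_x = 117.8 kN, A_y = 24.39 kN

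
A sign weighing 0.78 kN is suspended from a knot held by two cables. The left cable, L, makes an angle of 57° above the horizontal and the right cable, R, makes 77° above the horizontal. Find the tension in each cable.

ΣF_x = 0: −T_L·cos57° + T_R·cos77° = 0 → T_R = 2.42114·T_L.
ΣF_y = 0: T_L·sin57° + T_R·sin77° = 0.78.
Substitute: T_L·(0.838671 + 2.42114·0.97437) = 0.78 → T_L = 0.243921 ≈ 0.2439 kN.
Then T_R = 2.42114 × 0.243921 = 0.5906 kN.

T_L = 0.2439 kN, T_R = 0.5906 kN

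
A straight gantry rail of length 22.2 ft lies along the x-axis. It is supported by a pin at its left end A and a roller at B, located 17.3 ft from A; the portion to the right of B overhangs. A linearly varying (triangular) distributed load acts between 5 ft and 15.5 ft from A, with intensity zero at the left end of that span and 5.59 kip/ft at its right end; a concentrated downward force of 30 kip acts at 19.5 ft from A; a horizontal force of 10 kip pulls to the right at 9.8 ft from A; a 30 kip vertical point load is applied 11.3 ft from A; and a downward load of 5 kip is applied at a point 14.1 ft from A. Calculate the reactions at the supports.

Resultant of the triangular load: ½ × 5.59 × 10.5 = 29.3475 kip, acting at 12 ft from A (one-third of the span from the peak).
ΣM about A: B_y·17.3 − (½·5.59·10.5)·12 − 30·19.5 − 30·11.3 − 5·14.1 = 0 → B_y = 1346.67/17.3 = 77.8422 ≈ 77.84 kip.
ΣF_y = 0: A_y + 77.8422 − ½·5.59·10.5 − 30 − 30 − 5 = 0 → A_y = 16.51 kip.
ΣF_x = 0: A_x + 10 = 0 → A_x = -10.00 kip.

A_x = -10.00 kip, A_y = 16.51 kip, B_y = 77.84 kip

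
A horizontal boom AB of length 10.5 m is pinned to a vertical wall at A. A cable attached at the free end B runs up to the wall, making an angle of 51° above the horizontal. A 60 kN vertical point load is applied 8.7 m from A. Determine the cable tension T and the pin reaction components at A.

T = 63.97 kN, A_x = 40.26 kN, A_y = 10.29 kN

ΣM about A: T·sin51°·10.5 − 60·8.7 = 0 → T = 522/(10.5·0.777146) = 63.9703 ≈ 63.97 kN.
ΣF_x = 0: A_x − T·cos51° = 0 → A_x = 63.9703 × 0.62932 = 40.26 kN.
ΣF_y = 0: A_y + T·sin51° − 60 = 0 → A_y = 60 − 63.9703 × 0.777146 = 10.29 kN.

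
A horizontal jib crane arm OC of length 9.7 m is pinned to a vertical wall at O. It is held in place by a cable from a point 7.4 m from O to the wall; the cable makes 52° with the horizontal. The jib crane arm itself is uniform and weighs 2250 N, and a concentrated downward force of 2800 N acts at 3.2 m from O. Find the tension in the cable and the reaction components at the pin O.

ΣM about O: T·sin52°·7.4 − 2250·4.85 − 2800·3.2 = 0 → T = 19872.5/(7.4·0.788011) = 3407.91 ≈ 3408 N.
ΣF_x = 0: O_x − T·cos52° = 0 → O_x = 3407.91 × 0.615661 = 2098 N.
ΣF_y = 0: O_y + T·sin52° − 2250 − 2800 = 0 → O_y = 5050 − 3407.91 × 0.788011 = 2365 N.

T = 3408 N, O_x = 2098 N, O_y = 2365 N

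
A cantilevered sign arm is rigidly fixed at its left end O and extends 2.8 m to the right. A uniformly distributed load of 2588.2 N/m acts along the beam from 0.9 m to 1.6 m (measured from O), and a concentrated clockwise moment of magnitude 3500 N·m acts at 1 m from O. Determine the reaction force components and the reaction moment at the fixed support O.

O_x = 0, O_y = 1812 N, M_O = 5765 N·m

Resultant of the distributed load: 2588.2 × 0.7 = 1811.74 N at 1.25 m from O.
ΣF_x = 0: O_x = 0.
ΣF_y = 0: O_y − 2588.2·0.7 = 0 → O_y = 1812 N.
ΣM about O: M_O − (2588.2·0.7)·1.25 − 3500 = 0 → M_O = 5765 N·m.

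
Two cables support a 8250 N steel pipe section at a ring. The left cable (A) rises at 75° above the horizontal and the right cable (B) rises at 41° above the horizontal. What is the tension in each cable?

T_A = 6927 N, T_B = 2376 N

ΣF_x = 0: −T_A·cos75° + T_B·cos41° = 0 → T_B = 0.342939·T_A.
ΣF_y = 0: T_A·sin75° + T_B·sin41° = 8250.
Substitute: T_A·(0.965926 + 0.342939·0.656059) = 8250 → T_A = 6927.45 ≈ 6927 N.
Then T_B = 0.342939 × 6927.45 = 2376 N.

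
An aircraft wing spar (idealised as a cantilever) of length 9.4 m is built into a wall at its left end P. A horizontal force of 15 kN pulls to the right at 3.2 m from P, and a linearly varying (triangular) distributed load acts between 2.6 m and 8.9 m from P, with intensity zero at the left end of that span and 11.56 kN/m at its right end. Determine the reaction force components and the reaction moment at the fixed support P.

P_x = -15.00 kN, P_y = 36.41 kN, M_P = 247.6 kN·m

Resultant of the triangular load: ½ × 11.56 × 6.3 = 36.414 kN, acting at 6.8 m from P (one-third of the span from the peak).
ΣF_x = 0: P_x + 15 = 0 → P_x = -15.00 kN.
ΣF_y = 0: P_y − ½·11.56·6.3 = 0 → P_y = 36.41 kN.
ΣM about P: M_P − (½·11.56·6.3)·6.8 = 0 → M_P = 247.6 kN·m.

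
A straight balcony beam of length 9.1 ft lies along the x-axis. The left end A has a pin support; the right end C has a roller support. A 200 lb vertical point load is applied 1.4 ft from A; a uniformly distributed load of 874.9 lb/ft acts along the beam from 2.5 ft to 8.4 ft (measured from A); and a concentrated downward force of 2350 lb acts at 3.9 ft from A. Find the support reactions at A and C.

Resultant of the distributed load: 874.9 × 5.9 = 5161.91 lb at 5.45 ft from A.
ΣM about A: C_y·9.1 − 200·1.4 − (874.9·5.9)·5.45 − 2350·3.9 = 0 → C_y = 37577.4095/9.1 = 4129.39 ≈ 4129 lb.
ΣF_y = 0: A_y + 4129.39 − 200 − 874.9·5.9 − 2350 = 0 → A_y = 3583 lb.
ΣF_x = 0: no horizontal applied forces, so A_x = 0.

A_x = 0, A_y = 3583 lb, C_y = 4129 lb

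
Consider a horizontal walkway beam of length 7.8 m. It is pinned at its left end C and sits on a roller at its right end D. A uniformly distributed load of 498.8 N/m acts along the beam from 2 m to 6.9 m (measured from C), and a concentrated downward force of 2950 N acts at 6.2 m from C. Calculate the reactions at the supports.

Resultant of the distributed load: 498.8 × 4.9 = 2444.12 N at 4.45 m from C.
Moments about C: D_y·7.8 − (498.8·4.9)·4.45 − 2950·6.2 = 0 → D_y = 29166.334/7.8 = 3739.27 ≈ 3739 N.
ΣF_y = 0: C_y + 3739.27 − 498.8·4.9 − 2950 = 0 → C_y = 1655 N.
ΣF_x = 0: no horizontal applied forces, so C_x = 0.

C_x = 0, C_y = 1655 N, D_y = 3739 N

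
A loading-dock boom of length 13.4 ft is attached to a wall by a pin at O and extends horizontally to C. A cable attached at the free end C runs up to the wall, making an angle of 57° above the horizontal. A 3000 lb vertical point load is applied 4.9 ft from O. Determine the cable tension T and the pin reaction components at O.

ΣM about O: T·sin57°·13.4 − 3000·4.9 = 0 → T = 14700/(13.4·0.838671) = 1308.04 ≈ 1308 lb.
ΣF_x = 0: O_x − T·cos57° = 0 → O_x = 1308.04 × 0.544639 = 712.4 lb.
ΣF_y = 0: O_y + T·sin57° − 3000 = 0 → O_y = 3000 − 1308.04 × 0.838671 = 1903 lb.

T = 1308 lb, O_x = 712.4 lb, O_y = 1903 lb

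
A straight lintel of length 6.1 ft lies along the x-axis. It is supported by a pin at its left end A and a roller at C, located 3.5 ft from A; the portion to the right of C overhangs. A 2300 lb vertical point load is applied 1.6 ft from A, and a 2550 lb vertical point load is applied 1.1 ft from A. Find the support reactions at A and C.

Taking moments about A: C_y·3.5 − 2300·1.6 − 2550·1.1 = 0 → C_y = 6485/3.5 = 1852.86 ≈ 1853 lb.
ΣF_y = 0: A_y + 1852.86 − 2300 − 2550 = 0 → A_y = 2997 lb.
ΣF_x = 0: no horizontal applied forces, so A_x = 0.

A_x = 0, A_y = 2997 lb, C_y = 1853 lb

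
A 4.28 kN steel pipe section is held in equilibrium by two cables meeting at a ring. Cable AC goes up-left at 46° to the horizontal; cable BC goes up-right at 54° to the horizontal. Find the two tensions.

T_AC = 2.555 kN, T_BC = 3.019 kN

ΣF_x = 0: −T_AC·cos46° + T_BC·cos54° = 0 → T_BC = 1.18182·T_AC.
ΣF_y = 0: T_AC·sin46° + T_BC·sin54° = 4.28.
Substitute: T_AC·(0.71934 + 1.18182·0.809017) = 4.28 → T_AC = 2.55453 ≈ 2.555 kN.
Then T_BC = 1.18182 × 2.55453 = 3.019 kN.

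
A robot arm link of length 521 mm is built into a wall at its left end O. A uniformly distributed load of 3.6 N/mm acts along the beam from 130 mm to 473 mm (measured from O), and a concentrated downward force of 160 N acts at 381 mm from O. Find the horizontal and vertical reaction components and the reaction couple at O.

Resultant of the distributed load: 3.6 × 343 = 1234.8 N at 301.5 mm from O.
ΣF_x = 0: O_x = 0.
ΣF_y = 0: O_y − 3.6·343 − 160 = 0 → O_y = 1395 N.
ΣM about O: M_O − (3.6·343)·301.5 − 160·381 = 0 → M_O = 433300 N·mm.

O_x = 0, O_y = 1395 N, M_O = 433300 N·mm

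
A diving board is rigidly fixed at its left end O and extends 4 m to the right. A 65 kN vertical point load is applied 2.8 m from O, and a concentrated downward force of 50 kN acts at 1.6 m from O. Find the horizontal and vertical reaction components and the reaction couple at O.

O_x = 0, O_y = 115.0 kN, M_O = 262.0 kN·m

ΣF_x = 0: O_x = 0.
ΣF_y = 0: O_y − 65 − 50 = 0 → O_y = 115.0 kN.
ΣM about O: M_O − 65·2.8 − 50·1.6 = 0 → M_O = 262.0 kN·m.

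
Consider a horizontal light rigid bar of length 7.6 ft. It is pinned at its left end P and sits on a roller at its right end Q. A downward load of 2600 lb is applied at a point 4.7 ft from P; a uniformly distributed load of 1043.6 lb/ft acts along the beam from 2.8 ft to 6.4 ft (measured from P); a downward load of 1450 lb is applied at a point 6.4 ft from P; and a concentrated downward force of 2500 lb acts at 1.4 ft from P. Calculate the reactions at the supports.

P_x = 0, P_y = 4744 lb, Q_y = 5563 lb

Resultant of the distributed load: 1043.6 × 3.6 = 3756.96 lb at 4.6 ft from P.
Moments about P: Q_y·7.6 − 2600·4.7 − (1043.6·3.6)·4.6 − 1450·6.4 − 2500·1.4 = 0 → Q_y = 42282.016/7.6 = 5563.42 ≈ 5563 lb.
ΣF_y = 0: P_y + 5563.42 − 2600 − 1043.6·3.6 − 1450 − 2500 = 0 → P_y = 4744 lb.
ΣF_x = 0: no horizontal applied forces, so P_x = 0.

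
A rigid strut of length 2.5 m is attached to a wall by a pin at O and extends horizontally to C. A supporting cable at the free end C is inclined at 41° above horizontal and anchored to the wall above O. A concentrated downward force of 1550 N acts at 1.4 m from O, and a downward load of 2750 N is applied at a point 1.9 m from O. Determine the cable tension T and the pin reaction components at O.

ΣM about O: T·sin41°·2.5 − 1550·1.4 − 2750·1.9 = 0 → T = 7395/(2.5·0.656059) = 4508.74 ≈ 4509 N.
ΣF_x = 0: O_x − T·cos41° = 0 → O_x = 4508.74 × 0.75471 = 3403 N.
ΣF_y = 0: O_y + T·sin41° − 1550 − 2750 = 0 → O_y = 4300 − 4508.74 × 0.656059 = 1342 N.

T = 4509 N, O_x = 3403 N, O_y = 1342 N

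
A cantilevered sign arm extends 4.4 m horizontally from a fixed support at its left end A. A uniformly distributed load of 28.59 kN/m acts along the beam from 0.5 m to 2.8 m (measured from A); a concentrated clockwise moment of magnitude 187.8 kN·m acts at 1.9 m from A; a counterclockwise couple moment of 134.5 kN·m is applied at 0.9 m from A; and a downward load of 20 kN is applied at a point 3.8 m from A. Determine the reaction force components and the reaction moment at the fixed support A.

A_x = 0, A_y = 85.76 kN, M_A = 237.8 kN·m

Resultant of the distributed load: 28.59 × 2.3 = 65.757 kN at 1.65 m from A.
ΣF_x = 0: A_x = 0.
ΣF_y = 0: A_y − 28.59·2.3 − 20 = 0 → A_y = 85.76 kN.
ΣM about A: M_A − (28.59·2.3)·1.65 − 187.8 + 134.5 − 20·3.8 = 0 → M_A = 237.8 kN·m.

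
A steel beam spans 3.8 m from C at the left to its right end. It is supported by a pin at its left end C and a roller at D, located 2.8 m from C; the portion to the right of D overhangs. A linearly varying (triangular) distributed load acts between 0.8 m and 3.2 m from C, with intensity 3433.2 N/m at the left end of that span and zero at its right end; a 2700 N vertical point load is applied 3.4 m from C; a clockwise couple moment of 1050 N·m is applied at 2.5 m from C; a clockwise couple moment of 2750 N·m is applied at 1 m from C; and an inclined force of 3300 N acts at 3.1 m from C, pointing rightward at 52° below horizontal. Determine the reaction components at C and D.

Resultant of the triangular load: ½ × 3433.2 × 2.4 = 4119.84 N, acting at 1.6 m from C (one-third of the span from the peak).
Moments about C: D_y·2.8 − (½·3433.2·2.4)·1.6 − 2700·3.4 − 1050 − 2750 − 3300·sin52°·3.1 = 0 → D_y = 27633.1/2.8 = 9868.96 ≈ 9869 N.
ΣF_y = 0: C_y + 9868.96 − ½·3433.2·2.4 − 2700 − 3300·sin52° = 0 → C_y = -448.7 N.
ΣF_x = 0: C_x + 3300·cos52° = 0 → C_x = -2032 N.

C_x = -2032 N, C_y = -448.7 N, D_y = 9869 N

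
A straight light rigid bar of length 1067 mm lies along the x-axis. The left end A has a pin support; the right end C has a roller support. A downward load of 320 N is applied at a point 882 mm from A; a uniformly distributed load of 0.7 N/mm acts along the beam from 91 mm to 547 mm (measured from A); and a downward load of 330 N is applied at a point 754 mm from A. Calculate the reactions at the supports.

A_x = 0, A_y = 376.1 N, C_y = 593.1 N

Resultant of the distributed load: 0.7 × 456 = 319.2 N at 319 mm from A.
Moments about A: C_y·1067 − 320·882 − (0.7·456)·319 − 330·754 = 0 → C_y = 632884.8/1067 = 593.144 ≈ 593.1 N.
ΣF_y = 0: A_y + 593.144 − 320 − 0.7·456 − 330 = 0 → A_y = 376.1 N.
ΣF_x = 0: no horizontal applied forces, so A_x = 0.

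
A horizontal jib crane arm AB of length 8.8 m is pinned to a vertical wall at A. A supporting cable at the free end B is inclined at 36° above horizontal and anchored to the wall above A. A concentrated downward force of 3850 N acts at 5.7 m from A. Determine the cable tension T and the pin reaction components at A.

T = 4243 N, A_x = 3432 N, A_y = 1356 N

ΣM about A: T·sin36°·8.8 − 3850·5.7 = 0 → T = 21945/(8.8·0.587785) = 4242.62 ≈ 4243 N.
ΣF_x = 0: A_x − T·cos36° = 0 → A_x = 4242.62 × 0.809017 = 3432 N.
ΣF_y = 0: A_y + T·sin36° − 3850 = 0 → A_y = 3850 − 4242.62 × 0.587785 = 1356 N.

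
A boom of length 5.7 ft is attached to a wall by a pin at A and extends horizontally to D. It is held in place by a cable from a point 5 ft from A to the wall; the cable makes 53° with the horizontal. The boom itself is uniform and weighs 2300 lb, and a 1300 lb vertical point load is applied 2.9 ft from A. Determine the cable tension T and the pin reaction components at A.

ΣM about A: T·sin53°·5 − 2300·2.85 − 1300·2.9 = 0 → T = 10325/(5·0.798636) = 2585.66 ≈ 2586 lb.
ΣF_x = 0: A_x − T·cos53° = 0 → A_x = 2585.66 × 0.601815 = 1556 lb.
ΣF_y = 0: A_y + T·sin53° − 2300 − 1300 = 0 → A_y = 3600 − 2585.66 × 0.798636 = 1535 lb.

T = 2586 lb, A_x = 1556 lb, A_y = 1535 lb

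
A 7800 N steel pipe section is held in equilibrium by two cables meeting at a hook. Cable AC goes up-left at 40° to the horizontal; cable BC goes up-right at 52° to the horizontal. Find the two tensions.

ΣF_x = 0: −T_AC·cos40° + T_BC·cos52° = 0 → T_BC = 1.24426·T_AC.
ΣF_y = 0: T_AC·sin40° + T_BC·sin52° = 7800.
Substitute: T_AC·(0.642788 + 1.24426·0.788011) = 7800 → T_AC = 4805.09 ≈ 4805 N.
Then T_BC = 1.24426 × 4805.09 = 5979 N.

T_AC = 4805 N, T_BC = 5979 N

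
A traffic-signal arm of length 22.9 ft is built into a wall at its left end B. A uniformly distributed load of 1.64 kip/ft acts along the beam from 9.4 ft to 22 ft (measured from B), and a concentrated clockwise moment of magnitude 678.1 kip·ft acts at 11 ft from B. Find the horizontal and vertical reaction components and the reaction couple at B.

Resultant of the distributed load: 1.64 × 12.6 = 20.664 kip at 15.7 ft from B.
ΣF_x = 0: B_x = 0.
ΣF_y = 0: B_y − 1.64·12.6 = 0 → B_y = 20.66 kip.
ΣM about B: M_B − (1.64·12.6)·15.7 − 678.1 = 0 → M_B = 1003 kip·ft.

B_x = 0, B_y = 20.66 kip, M_B = 1003 kip·ft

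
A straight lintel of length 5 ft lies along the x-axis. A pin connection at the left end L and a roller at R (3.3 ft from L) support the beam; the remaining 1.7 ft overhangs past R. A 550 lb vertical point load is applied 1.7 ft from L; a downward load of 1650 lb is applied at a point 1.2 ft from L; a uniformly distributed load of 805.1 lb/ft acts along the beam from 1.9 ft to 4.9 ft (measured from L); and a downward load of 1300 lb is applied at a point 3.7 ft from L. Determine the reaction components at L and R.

Resultant of the distributed load: 805.1 × 3 = 2415.3 lb at 3.4 ft from L.
Moments about L: R_y·3.3 − 550·1.7 − 1650·1.2 − (805.1·3)·3.4 − 1300·3.7 = 0 → R_y = 15937.02/3.3 = 4829.4 ≈ 4829 lb.
ΣF_y = 0: L_y + 4829.4 − 550 − 1650 − 805.1·3 − 1300 = 0 → L_y = 1086 lb.
ΣF_x = 0: no horizontal applied forces, so L_x = 0.

L_x = 0, L_y = 1086 lb, R_y = 4829 lb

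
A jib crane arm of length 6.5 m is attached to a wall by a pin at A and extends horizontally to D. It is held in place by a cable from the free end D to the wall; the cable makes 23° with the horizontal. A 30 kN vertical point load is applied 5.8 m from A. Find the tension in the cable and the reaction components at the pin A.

ΣM about A: T·sin23°·6.5 − 30·5.8 = 0 → T = 174/(6.5·0.390731) = 68.5106 ≈ 68.51 kN.
ΣF_x = 0: A_x − T·cos23° = 0 → A_x = 68.5106 × 0.920505 = 63.06 kN.
ΣF_y = 0: A_y + T·sin23° − 30 = 0 → A_y = 30 − 68.5106 × 0.390731 = 3.231 kN.

T = 68.51 kN, A_x = 63.06 kN, A_y = 3.231 kN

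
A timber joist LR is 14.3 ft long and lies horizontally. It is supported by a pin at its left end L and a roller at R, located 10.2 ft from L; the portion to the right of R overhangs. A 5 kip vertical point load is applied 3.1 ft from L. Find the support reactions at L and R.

L_x = 0, L_y = 3.480 kip, R_y = 1.520 kip

Moments about L: R_y·10.2 − 5·3.1 = 0 → R_y = 15.5/10.2 = 1.51961 ≈ 1.520 kip.
ΣF_y = 0: L_y + 1.51961 − 5 = 0 → L_y = 3.480 kip.
ΣF_x = 0: no horizontal applied forces, so L_x = 0.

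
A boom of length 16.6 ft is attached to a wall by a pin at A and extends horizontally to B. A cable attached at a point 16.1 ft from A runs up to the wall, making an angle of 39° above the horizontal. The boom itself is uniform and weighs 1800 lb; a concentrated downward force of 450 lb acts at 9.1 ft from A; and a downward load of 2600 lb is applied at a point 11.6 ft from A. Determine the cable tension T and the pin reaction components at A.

T = 4855 lb, A_x = 3773 lb, A_y = 1794 lb

ΣM about A: T·sin39°·16.1 − 1800·8.3 − 450·9.1 − 2600·11.6 = 0 → T = 49195/(16.1·0.62932) = 4855.38 ≈ 4855 lb.
ΣF_x = 0: A_x − T·cos39° = 0 → A_x = 4855.38 × 0.777146 = 3773 lb.
ΣF_y = 0: A_y + T·sin39° − 1800 − 450 − 2600 = 0 → A_y = 4850 − 4855.38 × 0.62932 = 1794 lb.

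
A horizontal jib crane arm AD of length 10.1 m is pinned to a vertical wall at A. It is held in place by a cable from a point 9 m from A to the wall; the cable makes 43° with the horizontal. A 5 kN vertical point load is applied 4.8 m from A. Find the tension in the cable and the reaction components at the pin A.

T = 3.910 kN, A_x = 2.860 kN, A_y = 2.333 kN

ΣM about A: T·sin43°·9 − 5·4.8 = 0 → T = 24/(9·0.681998) = 3.91008 ≈ 3.910 kN.
ΣF_x = 0: A_x − T·cos43° = 0 → A_x = 3.91008 × 0.731354 = 2.860 kN.
ΣF_y = 0: A_y + T·sin43° − 5 = 0 → A_y = 5 − 3.91008 × 0.681998 = 2.333 kN.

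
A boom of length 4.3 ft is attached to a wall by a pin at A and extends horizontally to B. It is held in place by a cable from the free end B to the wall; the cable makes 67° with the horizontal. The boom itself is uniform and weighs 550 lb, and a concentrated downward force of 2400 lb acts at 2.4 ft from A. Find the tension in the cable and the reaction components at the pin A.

T = 1754 lb, A_x = 685.3 lb, A_y = 1335 lb

ΣM about A: T·sin67°·4.3 − 550·2.15 − 2400·2.4 = 0 → T = 6942.5/(4.3·0.920505) = 1753.97 ≈ 1754 lb.
ΣF_x = 0: A_x − T·cos67° = 0 → A_x = 1753.97 × 0.390731 = 685.3 lb.
ΣF_y = 0: A_y + T·sin67° − 550 − 2400 = 0 → A_y = 2950 − 1753.97 × 0.920505 = 1335 lb.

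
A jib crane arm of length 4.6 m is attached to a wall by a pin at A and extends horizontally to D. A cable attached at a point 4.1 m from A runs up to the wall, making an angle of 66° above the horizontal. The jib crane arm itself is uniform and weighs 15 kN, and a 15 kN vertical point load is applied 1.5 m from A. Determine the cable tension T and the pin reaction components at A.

ΣM about A: T·sin66°·4.1 − 15·2.3 − 15·1.5 = 0 → T = 57/(4.1·0.913545) = 15.2181 ≈ 15.22 kN.
ΣF_x = 0: A_x − T·cos66° = 0 → A_x = 15.2181 × 0.406737 = 6.190 kN.
ΣF_y = 0: A_y + T·sin66° − 15 − 15 = 0 → A_y = 30 − 15.2181 × 0.913545 = 16.10 kN.

T = 15.22 kN, A_x = 6.190 kN, A_y = 16.10 kN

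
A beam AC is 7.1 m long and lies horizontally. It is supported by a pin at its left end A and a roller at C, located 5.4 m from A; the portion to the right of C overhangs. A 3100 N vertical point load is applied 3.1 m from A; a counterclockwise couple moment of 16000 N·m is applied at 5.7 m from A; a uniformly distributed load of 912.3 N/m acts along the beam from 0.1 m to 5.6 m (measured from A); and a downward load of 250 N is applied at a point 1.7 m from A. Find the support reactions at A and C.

Resultant of the distributed load: 912.3 × 5.5 = 5017.65 N at 2.85 m from A.
Taking moments about A: C_y·5.4 − 3100·3.1 + 16000 − (912.3·5.5)·2.85 − 250·1.7 = 0 → C_y = 8335.3025/5.4 = 1543.57 ≈ 1544 N.
ΣF_y = 0: A_y + 1543.57 − 3100 − 912.3·5.5 − 250 = 0 → A_y = 6824 N.
ΣF_x = 0: no horizontal applied forces, so A_x = 0.

A_x = 0, A_y = 6824 N, C_y = 1544 N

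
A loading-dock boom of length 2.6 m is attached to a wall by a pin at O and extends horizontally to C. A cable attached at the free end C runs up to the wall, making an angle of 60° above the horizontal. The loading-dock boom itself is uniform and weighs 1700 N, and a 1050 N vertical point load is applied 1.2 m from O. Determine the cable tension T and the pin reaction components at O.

T = 1541 N, O_x = 770.5 N, O_y = 1415 N

ΣM about O: T·sin60°·2.6 − 1700·1.3 − 1050·1.2 = 0 → T = 3470/(2.6·0.866025) = 1541.08 ≈ 1541 N.
ΣF_x = 0: O_x − T·cos60° = 0 → O_x = 1541.08 × 0.5 = 770.5 N.
ΣF_y = 0: O_y + T·sin60° − 1700 − 1050 = 0 → O_y = 2750 − 1541.08 × 0.866025 = 1415 N.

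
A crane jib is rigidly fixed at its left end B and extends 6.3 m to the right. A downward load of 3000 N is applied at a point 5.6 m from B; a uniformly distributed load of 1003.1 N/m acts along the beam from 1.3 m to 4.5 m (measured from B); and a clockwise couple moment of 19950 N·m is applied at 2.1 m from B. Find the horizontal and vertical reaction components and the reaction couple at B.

B_x = 0, B_y = 6210 N, M_B = 46060 N·m

Resultant of the distributed load: 1003.1 × 3.2 = 3209.92 N at 2.9 m from B.
ΣF_x = 0: B_x = 0.
ΣF_y = 0: B_y − 3000 − 1003.1·3.2 = 0 → B_y = 6210 N.
ΣM about B: M_B − 3000·5.6 − (1003.1·3.2)·2.9 − 19950 = 0 → M_B = 46060 N·m.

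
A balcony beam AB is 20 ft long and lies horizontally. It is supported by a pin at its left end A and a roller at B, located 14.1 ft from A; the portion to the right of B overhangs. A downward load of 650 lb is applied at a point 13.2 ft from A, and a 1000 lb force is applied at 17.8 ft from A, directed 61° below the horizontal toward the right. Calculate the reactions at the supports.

A_x = -484.8 lb, A_y = -188.0 lb, B_y = 1713 lb

Taking moments about A: B_y·14.1 − 650·13.2 − 1000·sin61°·17.8 = 0 → B_y = 24148.2/14.1 = 1712.64 ≈ 1713 lb.
ΣF_y = 0: A_y + 1712.64 − 650 − 1000·sin61° = 0 → A_y = -188.0 lb.
ΣF_x = 0: A_x + 1000·cos61° = 0 → A_x = -484.8 lb.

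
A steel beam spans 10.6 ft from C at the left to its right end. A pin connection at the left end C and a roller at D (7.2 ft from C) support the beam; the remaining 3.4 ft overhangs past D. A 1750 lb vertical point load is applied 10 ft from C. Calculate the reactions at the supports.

ΣM about C: D_y·7.2 − 1750·10 = 0 → D_y = 17500/7.2 = 2430.56 ≈ 2431 lb.
ΣF_y = 0: C_y + 2430.56 − 1750 = 0 → C_y = -680.6 lb.
ΣF_x = 0: no horizontal applied forces, so C_x = 0.

C_x = 0, C_y = -680.6 lb, D_y = 2431 lb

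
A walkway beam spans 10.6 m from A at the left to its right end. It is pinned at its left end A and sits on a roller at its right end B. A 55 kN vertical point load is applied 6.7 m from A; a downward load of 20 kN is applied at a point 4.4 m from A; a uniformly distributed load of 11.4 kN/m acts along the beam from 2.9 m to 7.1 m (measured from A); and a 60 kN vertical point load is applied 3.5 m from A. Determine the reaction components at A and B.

A_x = 0, A_y = 97.42 kN, B_y = 85.46 kN

Resultant of the distributed load: 11.4 × 4.2 = 47.88 kN at 5 m from A.
ΣM about A: B_y·10.6 − 55·6.7 − 20·4.4 − (11.4·4.2)·5 − 60·3.5 = 0 → B_y = 905.9/10.6 = 85.4623 ≈ 85.46 kN.
ΣF_y = 0: A_y + 85.4623 − 55 − 20 − 11.4·4.2 − 60 = 0 → A_y = 97.42 kN.
ΣF_x = 0: no horizontal applied forces, so A_x = 0.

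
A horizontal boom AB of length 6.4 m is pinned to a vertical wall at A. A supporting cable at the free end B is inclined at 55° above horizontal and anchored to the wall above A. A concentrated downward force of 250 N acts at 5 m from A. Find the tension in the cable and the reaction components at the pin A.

T = 238.4 N, A_x = 136.8 N, A_y = 54.69 N

ΣM about A: T·sin55°·6.4 − 250·5 = 0 → T = 1250/(6.4·0.819152) = 238.433 ≈ 238.4 N.
ΣF_x = 0: A_x − T·cos55° = 0 → A_x = 238.433 × 0.573576 = 136.8 N.
ΣF_y = 0: A_y + T·sin55° − 250 = 0 → A_y = 250 − 238.433 × 0.819152 = 54.69 N.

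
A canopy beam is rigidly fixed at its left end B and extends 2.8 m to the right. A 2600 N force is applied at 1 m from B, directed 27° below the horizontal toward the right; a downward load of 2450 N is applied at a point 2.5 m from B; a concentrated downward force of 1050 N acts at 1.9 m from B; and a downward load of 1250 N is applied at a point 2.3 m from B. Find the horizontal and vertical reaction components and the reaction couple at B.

ΣF_x = 0: B_x + 2600·cos27° = 0 → B_x = -2317 N.
ΣF_y = 0: B_y − 2600·sin27° − 2450 − 1050 − 1250 = 0 → B_y = 5930 N.
ΣM about B: M_B − 2600·sin27°·1 − 2450·2.5 − 1050·1.9 − 1250·2.3 = 0 → M_B = 12180 N·m.

B_x = -2317 N, B_y = 5930 N, M_B = 12180 N·m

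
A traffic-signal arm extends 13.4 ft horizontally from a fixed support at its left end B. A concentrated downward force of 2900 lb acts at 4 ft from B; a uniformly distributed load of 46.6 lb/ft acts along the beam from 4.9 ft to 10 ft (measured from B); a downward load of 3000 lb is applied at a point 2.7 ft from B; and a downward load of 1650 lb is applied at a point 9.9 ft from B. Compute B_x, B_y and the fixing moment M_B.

Resultant of the distributed load: 46.6 × 5.1 = 237.66 lb at 7.45 ft from B.
ΣF_x = 0: B_x = 0.
ΣF_y = 0: B_y − 2900 − 46.6·5.1 − 3000 − 1650 = 0 → B_y = 7788 lb.
ΣM about B: M_B − 2900·4 − (46.6·5.1)·7.45 − 3000·2.7 − 1650·9.9 = 0 → M_B = 37810 lb·ft.

B_x = 0, B_y = 7788 lb, M_B = 37810 lb·ft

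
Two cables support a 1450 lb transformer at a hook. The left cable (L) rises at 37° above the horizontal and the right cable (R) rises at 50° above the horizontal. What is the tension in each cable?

T_L = 933.3 lb, T_R = 1160 lb

ΣF_x = 0: −T_L·cos37° + T_R·cos50° = 0 → T_R = 1.24246·T_L.
ΣF_y = 0: T_L·sin37° + T_R·sin50° = 1450.
Substitute: T_L·(0.601815 + 1.24246·0.766044) = 1450 → T_L = 933.32 ≈ 933.3 lb.
Then T_R = 1.24246 × 933.32 = 1160 lb.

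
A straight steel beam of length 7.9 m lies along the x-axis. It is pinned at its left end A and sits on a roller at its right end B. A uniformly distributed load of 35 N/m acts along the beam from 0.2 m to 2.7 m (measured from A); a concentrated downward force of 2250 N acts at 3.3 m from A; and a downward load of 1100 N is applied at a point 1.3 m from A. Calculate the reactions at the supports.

A_x = 0, A_y = 2301 N, B_y = 1137 N

Resultant of the distributed load: 35 × 2.5 = 87.5 N at 1.45 m from A.
Moments about A: B_y·7.9 − (35·2.5)·1.45 − 2250·3.3 − 1100·1.3 = 0 → B_y = 8981.875/7.9 = 1136.95 ≈ 1137 N.
ΣF_y = 0: A_y + 1136.95 − 35·2.5 − 2250 − 1100 = 0 → A_y = 2301 N.
ΣF_x = 0: no horizontal applied forces, so A_x = 0.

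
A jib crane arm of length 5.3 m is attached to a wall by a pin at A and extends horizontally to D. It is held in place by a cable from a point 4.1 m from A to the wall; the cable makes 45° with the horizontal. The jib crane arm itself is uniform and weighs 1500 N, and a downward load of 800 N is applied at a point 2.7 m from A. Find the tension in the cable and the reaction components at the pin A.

T = 2116 N, A_x = 1496 N, A_y = 803.7 N

ΣM about A: T·sin45°·4.1 − 1500·2.65 − 800·2.7 = 0 → T = 6135/(4.1·0.707107) = 2116.15 ≈ 2116 N.
ΣF_x = 0: A_x − T·cos45° = 0 → A_x = 2116.15 × 0.707107 = 1496 N.
ΣF_y = 0: A_y + T·sin45° − 1500 − 800 = 0 → A_y = 2300 − 2116.15 × 0.707107 = 803.7 N.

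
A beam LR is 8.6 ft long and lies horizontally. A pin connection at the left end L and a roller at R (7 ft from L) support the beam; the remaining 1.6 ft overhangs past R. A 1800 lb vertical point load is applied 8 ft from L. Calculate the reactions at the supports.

L_x = 0, L_y = -257.1 lb, R_y = 2057 lb

Moments about L: R_y·7 − 1800·8 = 0 → R_y = 14400/7 = 2057.14 ≈ 2057 lb.
ΣF_y = 0: L_y + 2057.14 − 1800 = 0 → L_y = -257.1 lb.
ΣF_x = 0: no horizontal applied forces, so L_x = 0.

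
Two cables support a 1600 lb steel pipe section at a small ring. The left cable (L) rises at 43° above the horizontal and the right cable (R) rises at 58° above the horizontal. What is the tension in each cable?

ΣF_x = 0: −T_L·cos43° + T_R·cos58° = 0 → T_R = 1.38012·T_L.
ΣF_y = 0: T_L·sin43° + T_R·sin58° = 1600.
Substitute: T_L·(0.681998 + 1.38012·0.848048) = 1600 → T_L = 863.742 ≈ 863.7 lb.
Then T_R = 1.38012 × 863.742 = 1192 lb.

T_L = 863.7 lb, T_R = 1192 lb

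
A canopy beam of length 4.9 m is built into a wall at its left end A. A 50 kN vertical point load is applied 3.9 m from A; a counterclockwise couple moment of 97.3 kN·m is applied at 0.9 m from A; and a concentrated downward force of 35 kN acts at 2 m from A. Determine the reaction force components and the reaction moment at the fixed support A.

A_x = 0, A_y = 85.00 kN, M_A = 167.7 kN·m

ΣF_x = 0: A_x = 0.
ΣF_y = 0: A_y − 50 − 35 = 0 → A_y = 85.00 kN.
ΣM about A: M_A − 50·3.9 + 97.3 − 35·2 = 0 → M_A = 167.7 kN·m.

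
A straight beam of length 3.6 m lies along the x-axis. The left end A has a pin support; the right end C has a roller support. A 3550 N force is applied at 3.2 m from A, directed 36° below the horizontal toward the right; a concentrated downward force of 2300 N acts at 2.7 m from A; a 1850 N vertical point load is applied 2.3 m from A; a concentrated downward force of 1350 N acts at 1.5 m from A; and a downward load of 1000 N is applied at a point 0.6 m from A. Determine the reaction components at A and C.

A_x = -2872 N, A_y = 3096 N, C_y = 5491 N

Taking moments about A: C_y·3.6 − 3550·sin36°·3.2 − 2300·2.7 − 1850·2.3 − 1350·1.5 − 1000·0.6 = 0 → C_y = 19767.2/3.6 = 5490.89 ≈ 5491 N.
ΣF_y = 0: A_y + 5490.89 − 3550·sin36° − 2300 − 1850 − 1350 − 1000 = 0 → A_y = 3096 N.
ΣF_x = 0: A_x + 3550·cos36° = 0 → A_x = -2872 N.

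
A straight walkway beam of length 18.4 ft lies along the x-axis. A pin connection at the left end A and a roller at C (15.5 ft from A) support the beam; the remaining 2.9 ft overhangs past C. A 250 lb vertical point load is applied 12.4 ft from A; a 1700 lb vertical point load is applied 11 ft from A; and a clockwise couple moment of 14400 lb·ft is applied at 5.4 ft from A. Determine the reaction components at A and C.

A_x = 0, A_y = -385.5 lb, C_y = 2335 lb

Moments about A: C_y·15.5 − 250·12.4 − 1700·11 − 14400 = 0 → C_y = 36200/15.5 = 2335.48 ≈ 2335 lb.
ΣF_y = 0: A_y + 2335.48 − 250 − 1700 = 0 → A_y = -385.5 lb.
ΣF_x = 0: no horizontal applied forces, so A_x = 0.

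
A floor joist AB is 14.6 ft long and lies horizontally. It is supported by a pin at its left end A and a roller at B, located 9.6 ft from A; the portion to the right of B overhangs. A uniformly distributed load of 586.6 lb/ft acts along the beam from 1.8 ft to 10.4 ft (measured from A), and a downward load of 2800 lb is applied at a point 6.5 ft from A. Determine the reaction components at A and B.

A_x = 0, A_y = 2743 lb, B_y = 5101 lb

Resultant of the distributed load: 586.6 × 8.6 = 5044.76 lb at 6.1 ft from A.
ΣM about A: B_y·9.6 − (586.6·8.6)·6.1 − 2800·6.5 = 0 → B_y = 48973.036/9.6 = 5101.36 ≈ 5101 lb.
ΣF_y = 0: A_y + 5101.36 − 586.6·8.6 − 2800 = 0 → A_y = 2743 lb.
ΣF_x = 0: no horizontal applied forces, so A_x = 0.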